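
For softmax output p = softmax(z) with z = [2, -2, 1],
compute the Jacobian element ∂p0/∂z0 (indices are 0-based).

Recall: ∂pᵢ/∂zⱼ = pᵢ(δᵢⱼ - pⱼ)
∂p0/∂z0 = 0.201

p = softmax(z) = [0.7214, 0.01321, 0.2654]
p0 = 0.7214

∂p0/∂z0 = p0(1 - p0) = 0.7214 × (1 - 0.7214) = 0.201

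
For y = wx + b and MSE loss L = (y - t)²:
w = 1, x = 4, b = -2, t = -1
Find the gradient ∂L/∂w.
∂L/∂w = 24

y = wx + b = (1)(4) + -2 = 2
∂L/∂y = 2(y - t) = 2(2 - -1) = 6
∂y/∂w = x = 4
∂L/∂w = ∂L/∂y · ∂y/∂w = 6 × 4 = 24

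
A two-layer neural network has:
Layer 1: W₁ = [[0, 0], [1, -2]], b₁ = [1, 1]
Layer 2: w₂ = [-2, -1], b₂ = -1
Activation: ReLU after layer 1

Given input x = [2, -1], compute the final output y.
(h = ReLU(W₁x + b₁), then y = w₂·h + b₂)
y = -8

Layer 1 pre-activation: z₁ = [1, 5]
After ReLU: h = [1, 5]
Layer 2 output: y = -2×1 + -1×5 + -1 = -8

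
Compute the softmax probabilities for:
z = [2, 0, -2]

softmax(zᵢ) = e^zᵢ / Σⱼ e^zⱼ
p = [0.8668, 0.1173, 0.0159]

exp(z) = [7.389, 1, 0.1353]
Sum = 8.524
p = [0.8668, 0.1173, 0.0159]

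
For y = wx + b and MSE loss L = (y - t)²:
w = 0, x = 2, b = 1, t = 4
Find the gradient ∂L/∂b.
∂L/∂b = -6

y = wx + b = (0)(2) + 1 = 1
∂L/∂y = 2(y - t) = 2(1 - 4) = -6
∂y/∂b = 1
∂L/∂b = ∂L/∂y · ∂y/∂b = -6 × 1 = -6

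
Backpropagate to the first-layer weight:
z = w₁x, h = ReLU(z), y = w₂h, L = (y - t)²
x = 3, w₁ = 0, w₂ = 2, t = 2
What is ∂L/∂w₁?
∂L/∂w₁ = 0

Forward pass:
z = w₁x = 0×3 = 0
h = ReLU(0) = 0
y = w₂h = 2×0 = 0

Backward pass:
∂L/∂y = 2(y - t) = 2(0 - 2) = -4
∂y/∂h = w₂ = 2
∂h/∂z = 0 (ReLU derivative)
∂z/∂w₁ = x = 3

∂L/∂w₁ = -4 × 2 × 0 × 3 = 0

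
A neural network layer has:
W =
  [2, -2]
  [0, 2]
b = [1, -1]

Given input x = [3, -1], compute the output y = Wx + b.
y = [9, -3]

Wx = [2×3 + -2×-1, 0×3 + 2×-1]
   = [8, -2]
y = Wx + b = [8 + 1, -2 + -1] = [9, -3]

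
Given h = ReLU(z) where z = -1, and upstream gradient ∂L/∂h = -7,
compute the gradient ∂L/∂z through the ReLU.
∂L/∂z = 0

h = ReLU(-1) = 0
Since z < 0: ∂h/∂z = 0
∂L/∂z = ∂L/∂h · ∂h/∂z = -7 × 0 = 0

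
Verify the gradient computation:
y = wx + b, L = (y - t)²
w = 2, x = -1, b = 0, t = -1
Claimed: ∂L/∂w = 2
Correct

y = (2)(-1) + 0 = -2
∂L/∂y = 2(y - t) = 2(-2 - -1) = -2
∂y/∂w = x = -1
∂L/∂w = -2 × -1 = 2

Claimed value: 2
Correct: The correct gradient is 2.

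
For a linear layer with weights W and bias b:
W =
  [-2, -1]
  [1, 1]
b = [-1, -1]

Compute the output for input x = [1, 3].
y = [-6, 3]

Wx = [-2×1 + -1×3, 1×1 + 1×3]
   = [-5, 4]
y = Wx + b = [-5 + -1, 4 + -1] = [-6, 3]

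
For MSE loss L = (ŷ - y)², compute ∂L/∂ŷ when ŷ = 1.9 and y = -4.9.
∂L/∂ŷ = 13.6

∂L/∂ŷ = 2(ŷ - y) = 2(1.9 - -4.9) = 2(6.8) = 13.6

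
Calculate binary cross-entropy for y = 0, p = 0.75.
L = 1.386

L = -0·log(0.75) - 1·log(0.25) = -log(0.25) = 1.386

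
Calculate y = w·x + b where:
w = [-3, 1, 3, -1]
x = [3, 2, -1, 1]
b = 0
y = -11

y = (-3)(3) + (1)(2) + (3)(-1) + (-1)(1) + 0 = -11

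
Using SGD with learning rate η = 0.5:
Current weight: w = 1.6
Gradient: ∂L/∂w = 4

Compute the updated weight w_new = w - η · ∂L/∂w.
w_new = -0.4

w_new = w - η·∂L/∂w = 1.6 - 0.5×(4) = 1.6 - (2) = -0.4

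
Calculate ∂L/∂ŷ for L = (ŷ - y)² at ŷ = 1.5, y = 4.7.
∂L/∂ŷ = -6.4

∂L/∂ŷ = 2(ŷ - y) = 2(1.5 - 4.7) = 2(-3.2) = -6.4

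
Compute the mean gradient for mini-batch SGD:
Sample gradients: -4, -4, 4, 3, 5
Average gradient = 0.8

Average = (1/5)(-4 + -4 + 4 + 3 + 5) = 4/5 = 0.8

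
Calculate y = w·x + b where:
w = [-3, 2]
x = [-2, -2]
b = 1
y = 3

y = (-3)(-2) + (2)(-2) + 1 = 3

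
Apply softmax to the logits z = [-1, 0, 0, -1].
p = [0.1345, 0.3655, 0.3655, 0.1345]

exp(z) = [0.3679, 1, 1, 0.3679]
Sum = 2.736
p = [0.1345, 0.3655, 0.3655, 0.1345]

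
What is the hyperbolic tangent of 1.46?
0.8977

tanh(1.46) = (e^(1.46) - e^(-1.46))/(e^(1.46) + e^(-1.46)) = 0.8977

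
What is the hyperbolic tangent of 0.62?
0.5511

tanh(0.62) = (e^(0.62) - e^(-0.62))/(e^(0.62) + e^(-0.62)) = 0.5511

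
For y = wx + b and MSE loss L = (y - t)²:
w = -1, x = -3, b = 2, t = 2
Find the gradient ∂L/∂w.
∂L/∂w = -18

y = wx + b = (-1)(-3) + 2 = 5
∂L/∂y = 2(y - t) = 2(5 - 2) = 6
∂y/∂w = x = -3
∂L/∂w = ∂L/∂y · ∂y/∂w = 6 × -3 = -18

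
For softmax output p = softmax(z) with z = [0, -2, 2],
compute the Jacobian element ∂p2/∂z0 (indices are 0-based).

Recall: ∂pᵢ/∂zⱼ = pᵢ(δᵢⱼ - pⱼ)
∂p2/∂z0 = -0.1017

p = softmax(z) = [0.1173, 0.01588, 0.8668]
p2 = 0.8668, p0 = 0.1173

∂p2/∂z0 = -p2 × p0 = -0.8668 × 0.1173 = -0.1017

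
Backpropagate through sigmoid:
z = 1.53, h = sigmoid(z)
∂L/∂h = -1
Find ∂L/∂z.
∂L/∂z = -0.1463

σ(1.53) = 0.822
σ'(1.53) = σ(1.53)(1 - σ(1.53)) = 0.822 × 0.178 = 0.1463
∂L/∂z = ∂L/∂h · σ'(z) = -1 × 0.1463 = -0.1463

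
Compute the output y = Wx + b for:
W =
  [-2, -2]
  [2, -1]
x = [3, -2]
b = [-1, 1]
y = [-3, 9]

Wx = [-2×3 + -2×-2, 2×3 + -1×-2]
   = [-2, 8]
y = Wx + b = [-2 + -1, 8 + 1] = [-3, 9]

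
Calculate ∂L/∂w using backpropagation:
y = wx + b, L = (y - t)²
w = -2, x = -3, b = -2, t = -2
∂L/∂w = -36

y = wx + b = (-2)(-3) + -2 = 4
∂L/∂y = 2(y - t) = 2(4 - -2) = 12
∂y/∂w = x = -3
∂L/∂w = ∂L/∂y · ∂y/∂w = 12 × -3 = -36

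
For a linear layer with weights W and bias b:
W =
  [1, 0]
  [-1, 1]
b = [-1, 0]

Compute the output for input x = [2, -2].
y = [1, -4]

Wx = [1×2 + 0×-2, -1×2 + 1×-2]
   = [2, -4]
y = Wx + b = [2 + -1, -4 + 0] = [1, -4]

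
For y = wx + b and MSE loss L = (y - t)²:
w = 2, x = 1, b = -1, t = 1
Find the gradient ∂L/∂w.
∂L/∂w = 0

y = wx + b = (2)(1) + -1 = 1
∂L/∂y = 2(y - t) = 2(1 - 1) = 0
∂y/∂w = x = 1
∂L/∂w = ∂L/∂y · ∂y/∂w = 0 × 1 = 0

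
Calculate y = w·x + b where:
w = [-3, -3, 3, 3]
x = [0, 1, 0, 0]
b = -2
y = -5

y = (-3)(0) + (-3)(1) + (3)(0) + (3)(0) + -2 = -5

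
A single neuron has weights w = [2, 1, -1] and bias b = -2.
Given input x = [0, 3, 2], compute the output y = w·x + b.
y = -1

y = (2)(0) + (1)(3) + (-1)(2) + -2 = -1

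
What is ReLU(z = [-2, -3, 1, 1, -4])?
h = [0, 0, 1, 1, 0]

ReLU applied element-wise: max(0,-2)=0, max(0,-3)=0, max(0,1)=1, max(0,1)=1, max(0,-4)=0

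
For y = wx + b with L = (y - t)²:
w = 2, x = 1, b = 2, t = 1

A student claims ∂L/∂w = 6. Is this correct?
Correct

y = (2)(1) + 2 = 4
∂L/∂y = 2(y - t) = 2(4 - 1) = 6
∂y/∂w = x = 1
∂L/∂w = 6 × 1 = 6

Claimed value: 6
Correct: The correct gradient is 6.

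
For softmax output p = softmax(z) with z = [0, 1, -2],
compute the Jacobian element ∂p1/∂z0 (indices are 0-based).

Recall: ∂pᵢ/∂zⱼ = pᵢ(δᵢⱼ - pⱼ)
∂p1/∂z0 = -0.183

p = softmax(z) = [0.2595, 0.7054, 0.03512]
p1 = 0.7054, p0 = 0.2595

∂p1/∂z0 = -p1 × p0 = -0.7054 × 0.2595 = -0.183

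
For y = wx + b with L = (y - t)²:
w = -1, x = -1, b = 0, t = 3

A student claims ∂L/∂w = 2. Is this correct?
Incorrect

y = (-1)(-1) + 0 = 1
∂L/∂y = 2(y - t) = 2(1 - 3) = -4
∂y/∂w = x = -1
∂L/∂w = -4 × -1 = 4

Claimed value: 2
Incorrect: The correct gradient is 4.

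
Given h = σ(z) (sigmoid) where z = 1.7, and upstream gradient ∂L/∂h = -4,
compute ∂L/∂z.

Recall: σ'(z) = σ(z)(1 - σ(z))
∂L/∂z = -0.5224

σ(1.7) = 0.8455
σ'(1.7) = σ(1.7)(1 - σ(1.7)) = 0.8455 × 0.1545 = 0.1306
∂L/∂z = ∂L/∂h · σ'(z) = -4 × 0.1306 = -0.5224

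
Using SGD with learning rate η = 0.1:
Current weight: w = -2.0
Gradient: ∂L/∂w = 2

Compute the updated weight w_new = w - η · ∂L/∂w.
w_new = -2.2

w_new = w - η·∂L/∂w = -2.0 - 0.1×(2) = -2.0 - (0.2) = -2.2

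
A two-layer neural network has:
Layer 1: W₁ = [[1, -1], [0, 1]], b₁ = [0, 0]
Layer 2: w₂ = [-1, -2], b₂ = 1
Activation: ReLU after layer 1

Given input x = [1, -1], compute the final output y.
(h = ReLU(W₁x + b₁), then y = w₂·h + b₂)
y = -1

Layer 1 pre-activation: z₁ = [2, -1]
After ReLU: h = [2, 0]
Layer 2 output: y = -1×2 + -2×0 + 1 = -1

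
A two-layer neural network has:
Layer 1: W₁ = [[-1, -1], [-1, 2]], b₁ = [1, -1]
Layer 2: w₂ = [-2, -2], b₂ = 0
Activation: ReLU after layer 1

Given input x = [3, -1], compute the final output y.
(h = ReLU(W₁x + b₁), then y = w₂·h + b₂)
y = 0

Layer 1 pre-activation: z₁ = [-1, -6]
After ReLU: h = [0, 0]
Layer 2 output: y = -2×0 + -2×0 + 0 = 0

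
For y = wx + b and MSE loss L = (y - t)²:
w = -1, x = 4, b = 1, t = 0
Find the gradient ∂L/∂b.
∂L/∂b = -6

y = wx + b = (-1)(4) + 1 = -3
∂L/∂y = 2(y - t) = 2(-3 - 0) = -6
∂y/∂b = 1
∂L/∂b = ∂L/∂y · ∂y/∂b = -6 × 1 = -6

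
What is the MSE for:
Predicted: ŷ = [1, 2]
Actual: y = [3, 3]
MSE = 2.5

MSE = (1/2)((1-3)² + (2-3)²) = (1/2)(4 + 1) = 2.5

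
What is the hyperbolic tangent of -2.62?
-0.9895

tanh(-2.62) = (e^(-2.62) - e^(2.62))/(e^(-2.62) + e^(2.62)) = -0.9895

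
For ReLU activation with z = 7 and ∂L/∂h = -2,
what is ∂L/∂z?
∂L/∂z = -2

h = ReLU(7) = 7
Since z > 0: ∂h/∂z = 1
∂L/∂z = ∂L/∂h · ∂h/∂z = -2 × 1 = -2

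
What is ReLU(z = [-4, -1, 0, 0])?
h = [0, 0, 0, 0]

ReLU applied element-wise: max(0,-4)=0, max(0,-1)=0, max(0,0)=0, max(0,0)=0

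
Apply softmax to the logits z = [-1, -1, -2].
p = [0.4223, 0.4223, 0.1554]

exp(z) = [0.3679, 0.3679, 0.1353]
Sum = 0.8711
p = [0.4223, 0.4223, 0.1554]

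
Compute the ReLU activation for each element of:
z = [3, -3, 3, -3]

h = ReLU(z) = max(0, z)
h = [3, 0, 3, 0]

ReLU applied element-wise: max(0,3)=3, max(0,-3)=0, max(0,3)=3, max(0,-3)=0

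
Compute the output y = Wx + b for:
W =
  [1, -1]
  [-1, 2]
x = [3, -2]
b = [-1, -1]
y = [4, -8]

Wx = [1×3 + -1×-2, -1×3 + 2×-2]
   = [5, -7]
y = Wx + b = [5 + -1, -7 + -1] = [4, -8]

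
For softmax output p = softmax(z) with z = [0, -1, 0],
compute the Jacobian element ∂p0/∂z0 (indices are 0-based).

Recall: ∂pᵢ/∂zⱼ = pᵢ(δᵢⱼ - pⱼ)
∂p0/∂z0 = 0.244

p = softmax(z) = [0.4223, 0.1554, 0.4223]
p0 = 0.4223

∂p0/∂z0 = p0(1 - p0) = 0.4223 × (1 - 0.4223) = 0.244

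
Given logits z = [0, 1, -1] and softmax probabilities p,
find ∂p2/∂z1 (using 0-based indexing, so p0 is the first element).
∂p2/∂z1 = -0.05989

p = softmax(z) = [0.2447, 0.6652, 0.09003]
p2 = 0.09003, p1 = 0.6652

∂p2/∂z1 = -p2 × p1 = -0.09003 × 0.6652 = -0.05989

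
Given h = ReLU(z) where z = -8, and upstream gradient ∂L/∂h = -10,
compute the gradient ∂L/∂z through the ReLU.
∂L/∂z = 0

h = ReLU(-8) = 0
Since z < 0: ∂h/∂z = 0
∂L/∂z = ∂L/∂h · ∂h/∂z = -10 × 0 = 0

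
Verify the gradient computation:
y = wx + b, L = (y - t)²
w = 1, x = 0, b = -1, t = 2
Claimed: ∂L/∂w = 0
Correct

y = (1)(0) + -1 = -1
∂L/∂y = 2(y - t) = 2(-1 - 2) = -6
∂y/∂w = x = 0
∂L/∂w = -6 × 0 = 0

Claimed value: 0
Correct: The correct gradient is 0.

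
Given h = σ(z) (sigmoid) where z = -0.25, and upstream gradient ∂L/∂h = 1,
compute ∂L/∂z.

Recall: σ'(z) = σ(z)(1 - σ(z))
∂L/∂z = 0.2461

σ(-0.25) = 0.4378
σ'(-0.25) = σ(-0.25)(1 - σ(-0.25)) = 0.4378 × 0.5622 = 0.2461
∂L/∂z = ∂L/∂h · σ'(z) = 1 × 0.2461 = 0.2461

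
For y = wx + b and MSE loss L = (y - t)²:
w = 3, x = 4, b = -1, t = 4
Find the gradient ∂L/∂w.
∂L/∂w = 56

y = wx + b = (3)(4) + -1 = 11
∂L/∂y = 2(y - t) = 2(11 - 4) = 14
∂y/∂w = x = 4
∂L/∂w = ∂L/∂y · ∂y/∂w = 14 × 4 = 56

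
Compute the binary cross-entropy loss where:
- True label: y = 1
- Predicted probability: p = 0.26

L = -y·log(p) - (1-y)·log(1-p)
L = 1.347

L = -1·log(0.26) - 0·log(0.74) = -log(0.26) = 1.347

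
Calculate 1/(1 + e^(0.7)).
0.3318

sigmoid(-0.7) = 1/(1 + e^(0.7)) = 1/(1 + 2.014) = 0.3318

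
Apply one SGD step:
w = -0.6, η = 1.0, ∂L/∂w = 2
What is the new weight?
w_new = -2.6

w_new = w - η·∂L/∂w = -0.6 - 1.0×(2) = -0.6 - (2) = -2.6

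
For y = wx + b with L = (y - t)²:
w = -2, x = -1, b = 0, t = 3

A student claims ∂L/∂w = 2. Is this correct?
Correct

y = (-2)(-1) + 0 = 2
∂L/∂y = 2(y - t) = 2(2 - 3) = -2
∂y/∂w = x = -1
∂L/∂w = -2 × -1 = 2

Claimed value: 2
Correct: The correct gradient is 2.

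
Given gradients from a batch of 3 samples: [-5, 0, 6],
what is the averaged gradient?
Average gradient = 0.3333

Average = (1/3)(-5 + 0 + 6) = 1/3 = 0.3333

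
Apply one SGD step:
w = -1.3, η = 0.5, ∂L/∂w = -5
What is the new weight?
w_new = 1.2

w_new = w - η·∂L/∂w = -1.3 - 0.5×(-5) = -1.3 - (-2.5) = 1.2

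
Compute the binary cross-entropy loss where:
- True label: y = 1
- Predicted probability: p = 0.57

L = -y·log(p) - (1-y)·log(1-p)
L = 0.5621

L = -1·log(0.57) - 0·log(0.43) = -log(0.57) = 0.5621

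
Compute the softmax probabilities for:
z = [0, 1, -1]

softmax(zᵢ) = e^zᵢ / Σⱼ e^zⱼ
p = [0.2447, 0.6652, 0.09]

exp(z) = [1, 2.718, 0.3679]
Sum = 4.086
p = [0.2447, 0.6652, 0.09]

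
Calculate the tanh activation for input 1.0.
0.7616

tanh(1.0) = (e^(1.0) - e^(-1.0))/(e^(1.0) + e^(-1.0)) = 0.7616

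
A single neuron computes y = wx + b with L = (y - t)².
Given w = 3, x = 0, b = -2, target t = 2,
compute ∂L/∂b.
∂L/∂b = -8

y = wx + b = (3)(0) + -2 = -2
∂L/∂y = 2(y - t) = 2(-2 - 2) = -8
∂y/∂b = 1
∂L/∂b = ∂L/∂y · ∂y/∂b = -8 × 1 = -8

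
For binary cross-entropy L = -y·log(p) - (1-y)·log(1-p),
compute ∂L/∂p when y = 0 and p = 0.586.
∂L/∂p = 2.415

∂L/∂p = -y/p + (1-y)/(1-p) = 0 + 1/0.414 = 2.415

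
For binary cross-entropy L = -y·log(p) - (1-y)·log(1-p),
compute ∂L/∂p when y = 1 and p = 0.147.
∂L/∂p = -6.803

∂L/∂p = -y/p + (1-y)/(1-p) = -1/0.147 + 0 = -6.803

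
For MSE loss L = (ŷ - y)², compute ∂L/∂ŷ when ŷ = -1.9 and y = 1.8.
∂L/∂ŷ = -7.4

∂L/∂ŷ = 2(ŷ - y) = 2(-1.9 - 1.8) = 2(-3.7) = -7.4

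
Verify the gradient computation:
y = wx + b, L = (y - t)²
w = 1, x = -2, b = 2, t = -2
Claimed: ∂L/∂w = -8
Correct

y = (1)(-2) + 2 = 0
∂L/∂y = 2(y - t) = 2(0 - -2) = 4
∂y/∂w = x = -2
∂L/∂w = 4 × -2 = -8

Claimed value: -8
Correct: The correct gradient is -8.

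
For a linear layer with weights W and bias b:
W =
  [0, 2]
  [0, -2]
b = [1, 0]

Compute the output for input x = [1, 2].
y = [5, -4]

Wx = [0×1 + 2×2, 0×1 + -2×2]
   = [4, -4]
y = Wx + b = [4 + 1, -4 + 0] = [5, -4]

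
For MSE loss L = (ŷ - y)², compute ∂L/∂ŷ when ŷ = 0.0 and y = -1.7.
∂L/∂ŷ = 3.4

∂L/∂ŷ = 2(ŷ - y) = 2(0.0 - -1.7) = 2(1.7) = 3.4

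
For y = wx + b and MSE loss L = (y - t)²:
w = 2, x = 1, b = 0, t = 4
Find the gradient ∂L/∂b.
∂L/∂b = -4

y = wx + b = (2)(1) + 0 = 2
∂L/∂y = 2(y - t) = 2(2 - 4) = -4
∂y/∂b = 1
∂L/∂b = ∂L/∂y · ∂y/∂b = -4 × 1 = -4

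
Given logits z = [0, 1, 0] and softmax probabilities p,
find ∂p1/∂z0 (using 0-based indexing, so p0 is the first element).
∂p1/∂z0 = -0.1221

p = softmax(z) = [0.2119, 0.5761, 0.2119]
p1 = 0.5761, p0 = 0.2119

∂p1/∂z0 = -p1 × p0 = -0.5761 × 0.2119 = -0.1221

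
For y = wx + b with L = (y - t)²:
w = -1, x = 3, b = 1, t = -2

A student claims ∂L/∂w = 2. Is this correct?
Incorrect

y = (-1)(3) + 1 = -2
∂L/∂y = 2(y - t) = 2(-2 - -2) = 0
∂y/∂w = x = 3
∂L/∂w = 0 × 3 = 0

Claimed value: 2
Incorrect: The correct gradient is 0.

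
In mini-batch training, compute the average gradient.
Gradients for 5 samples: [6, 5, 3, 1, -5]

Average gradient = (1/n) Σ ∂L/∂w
Average gradient = 2

Average = (1/5)(6 + 5 + 3 + 1 + -5) = 10/5 = 2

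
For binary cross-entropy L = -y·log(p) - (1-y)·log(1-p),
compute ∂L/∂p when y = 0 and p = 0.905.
∂L/∂p = 10.53

∂L/∂p = -y/p + (1-y)/(1-p) = 0 + 1/0.095 = 10.53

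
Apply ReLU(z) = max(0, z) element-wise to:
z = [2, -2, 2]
h = [2, 0, 2]

ReLU applied element-wise: max(0,2)=2, max(0,-2)=0, max(0,2)=2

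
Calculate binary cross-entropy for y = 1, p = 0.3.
L = 1.204

L = -1·log(0.3) - 0·log(0.7) = -log(0.3) = 1.204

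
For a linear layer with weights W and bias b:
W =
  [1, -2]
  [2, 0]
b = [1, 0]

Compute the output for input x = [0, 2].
y = [-3, 0]

Wx = [1×0 + -2×2, 2×0 + 0×2]
   = [-4, 0]
y = Wx + b = [-4 + 1, 0 + 0] = [-3, 0]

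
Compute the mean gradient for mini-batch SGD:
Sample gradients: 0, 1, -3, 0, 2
Average gradient = 0

Average = (1/5)(0 + 1 + -3 + 0 + 2) = 0/5 = 0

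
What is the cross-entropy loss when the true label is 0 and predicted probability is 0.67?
L = 1.109

L = -0·log(0.67) - 1·log(0.33) = -log(0.33) = 1.109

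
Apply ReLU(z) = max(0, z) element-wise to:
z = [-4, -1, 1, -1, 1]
h = [0, 0, 1, 0, 1]

ReLU applied element-wise: max(0,-4)=0, max(0,-1)=0, max(0,1)=1, max(0,-1)=0, max(0,1)=1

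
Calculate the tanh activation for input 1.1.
0.8005

tanh(1.1) = (e^(1.1) - e^(-1.1))/(e^(1.1) + e^(-1.1)) = 0.8005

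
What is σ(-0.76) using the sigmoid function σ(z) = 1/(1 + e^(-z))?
0.3186

sigmoid(-0.76) = 1/(1 + e^(0.76)) = 1/(1 + 2.138) = 0.3186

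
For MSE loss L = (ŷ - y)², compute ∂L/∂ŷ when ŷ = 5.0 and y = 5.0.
∂L/∂ŷ = 0.0

∂L/∂ŷ = 2(ŷ - y) = 2(5.0 - 5.0) = 2(0.0) = 0.0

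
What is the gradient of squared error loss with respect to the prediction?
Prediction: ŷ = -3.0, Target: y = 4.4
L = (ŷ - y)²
∂L/∂ŷ = -14.8

∂L/∂ŷ = 2(ŷ - y) = 2(-3.0 - 4.4) = 2(-7.4) = -14.8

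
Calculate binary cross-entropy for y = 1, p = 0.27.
L = 1.309

L = -1·log(0.27) - 0·log(0.73) = -log(0.27) = 1.309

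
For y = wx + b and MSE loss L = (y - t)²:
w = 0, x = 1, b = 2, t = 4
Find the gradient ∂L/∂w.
∂L/∂w = -4

y = wx + b = (0)(1) + 2 = 2
∂L/∂y = 2(y - t) = 2(2 - 4) = -4
∂y/∂w = x = 1
∂L/∂w = ∂L/∂y · ∂y/∂w = -4 × 1 = -4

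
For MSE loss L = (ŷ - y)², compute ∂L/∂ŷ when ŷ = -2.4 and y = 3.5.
∂L/∂ŷ = -11.8

∂L/∂ŷ = 2(ŷ - y) = 2(-2.4 - 3.5) = 2(-5.9) = -11.8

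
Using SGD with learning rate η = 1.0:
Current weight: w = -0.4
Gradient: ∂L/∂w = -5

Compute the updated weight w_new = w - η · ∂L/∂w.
w_new = 4.6

w_new = w - η·∂L/∂w = -0.4 - 1.0×(-5) = -0.4 - (-5) = 4.6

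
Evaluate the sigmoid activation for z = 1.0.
0.7311

sigmoid(1.0) = 1/(1 + e^(-1.0)) = 1/(1 + 0.3679) = 0.7311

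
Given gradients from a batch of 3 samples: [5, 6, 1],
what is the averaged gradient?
Average gradient = 4

Average = (1/3)(5 + 6 + 1) = 12/3 = 4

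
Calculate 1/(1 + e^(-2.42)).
0.9183

sigmoid(2.42) = 1/(1 + e^(-2.42)) = 1/(1 + 0.08892) = 0.9183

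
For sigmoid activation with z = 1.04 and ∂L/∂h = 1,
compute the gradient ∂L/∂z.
∂L/∂z = 0.193

σ(1.04) = 0.7389
σ'(1.04) = σ(1.04)(1 - σ(1.04)) = 0.7389 × 0.2611 = 0.193
∂L/∂z = ∂L/∂h · σ'(z) = 1 × 0.193 = 0.193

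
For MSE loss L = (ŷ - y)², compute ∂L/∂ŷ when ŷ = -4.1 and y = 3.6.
∂L/∂ŷ = -15.4

∂L/∂ŷ = 2(ŷ - y) = 2(-4.1 - 3.6) = 2(-7.7) = -15.4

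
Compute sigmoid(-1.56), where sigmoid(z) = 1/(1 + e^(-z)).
0.1736

sigmoid(-1.56) = 1/(1 + e^(1.56)) = 1/(1 + 4.759) = 0.1736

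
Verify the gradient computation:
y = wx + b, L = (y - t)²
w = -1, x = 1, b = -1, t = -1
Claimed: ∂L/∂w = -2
Correct

y = (-1)(1) + -1 = -2
∂L/∂y = 2(y - t) = 2(-2 - -1) = -2
∂y/∂w = x = 1
∂L/∂w = -2 × 1 = -2

Claimed value: -2
Correct: The correct gradient is -2.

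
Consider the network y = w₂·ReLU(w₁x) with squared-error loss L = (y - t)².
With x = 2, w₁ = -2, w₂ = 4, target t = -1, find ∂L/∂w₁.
∂L/∂w₁ = 0

Forward pass:
z = w₁x = -2×2 = -4
h = ReLU(-4) = 0
y = w₂h = 4×0 = 0

Backward pass:
∂L/∂y = 2(y - t) = 2(0 - -1) = 2
∂y/∂h = w₂ = 4
∂h/∂z = 0 (ReLU derivative)
∂z/∂w₁ = x = 2

∂L/∂w₁ = 2 × 4 × 0 × 2 = 0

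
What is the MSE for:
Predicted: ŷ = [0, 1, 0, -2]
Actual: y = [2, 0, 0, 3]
MSE = 7.5

MSE = (1/4)((0-2)² + (1-0)² + (0-0)² + (-2-3)²) = (1/4)(4 + 1 + 0 + 25) = 7.5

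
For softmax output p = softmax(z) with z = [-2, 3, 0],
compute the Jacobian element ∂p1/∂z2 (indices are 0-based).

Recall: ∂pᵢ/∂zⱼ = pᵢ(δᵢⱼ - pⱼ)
∂p1/∂z2 = -0.0446

p = softmax(z) = [0.006377, 0.9465, 0.04712]
p1 = 0.9465, p2 = 0.04712

∂p1/∂z2 = -p1 × p2 = -0.9465 × 0.04712 = -0.0446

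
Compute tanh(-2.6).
-0.989

tanh(-2.6) = (e^(-2.6) - e^(2.6))/(e^(-2.6) + e^(2.6)) = -0.989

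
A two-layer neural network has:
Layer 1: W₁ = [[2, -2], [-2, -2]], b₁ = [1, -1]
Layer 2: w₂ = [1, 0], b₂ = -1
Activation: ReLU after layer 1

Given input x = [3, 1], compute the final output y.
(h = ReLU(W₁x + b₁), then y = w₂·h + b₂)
y = 4

Layer 1 pre-activation: z₁ = [5, -9]
After ReLU: h = [5, 0]
Layer 2 output: y = 1×5 + 0×0 + -1 = 4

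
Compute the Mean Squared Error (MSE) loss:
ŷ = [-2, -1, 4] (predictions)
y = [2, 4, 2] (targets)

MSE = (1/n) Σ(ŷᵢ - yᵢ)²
MSE = 15

MSE = (1/3)((-2-2)² + (-1-4)² + (4-2)²) = (1/3)(16 + 25 + 4) = 15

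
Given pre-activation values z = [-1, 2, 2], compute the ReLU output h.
h = [0, 2, 2]

ReLU applied element-wise: max(0,-1)=0, max(0,2)=2, max(0,2)=2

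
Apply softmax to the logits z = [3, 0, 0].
p = [0.9094, 0.0453, 0.0453]

exp(z) = [20.09, 1, 1]
Sum = 22.09
p = [0.9094, 0.0453, 0.0453]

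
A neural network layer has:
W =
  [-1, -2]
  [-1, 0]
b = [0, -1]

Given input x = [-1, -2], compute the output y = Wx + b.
y = [5, 0]

Wx = [-1×-1 + -2×-2, -1×-1 + 0×-2]
   = [5, 1]
y = Wx + b = [5 + 0, 1 + -1] = [5, 0]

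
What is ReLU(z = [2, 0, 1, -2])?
h = [2, 0, 1, 0]

ReLU applied element-wise: max(0,2)=2, max(0,0)=0, max(0,1)=1, max(0,-2)=0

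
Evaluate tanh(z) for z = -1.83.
-0.9498

tanh(-1.83) = (e^(-1.83) - e^(1.83))/(e^(-1.83) + e^(1.83)) = -0.9498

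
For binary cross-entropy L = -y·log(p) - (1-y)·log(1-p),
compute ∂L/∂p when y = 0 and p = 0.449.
∂L/∂p = 1.815

∂L/∂p = -y/p + (1-y)/(1-p) = 0 + 1/0.551 = 1.815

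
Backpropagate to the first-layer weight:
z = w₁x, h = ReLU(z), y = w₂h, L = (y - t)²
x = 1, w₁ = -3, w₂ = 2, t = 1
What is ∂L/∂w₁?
∂L/∂w₁ = 0

Forward pass:
z = w₁x = -3×1 = -3
h = ReLU(-3) = 0
y = w₂h = 2×0 = 0

Backward pass:
∂L/∂y = 2(y - t) = 2(0 - 1) = -2
∂y/∂h = w₂ = 2
∂h/∂z = 0 (ReLU derivative)
∂z/∂w₁ = x = 1

∂L/∂w₁ = -2 × 2 × 0 × 1 = 0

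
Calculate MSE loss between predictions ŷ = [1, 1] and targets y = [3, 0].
MSE = 2.5

MSE = (1/2)((1-3)² + (1-0)²) = (1/2)(4 + 1) = 2.5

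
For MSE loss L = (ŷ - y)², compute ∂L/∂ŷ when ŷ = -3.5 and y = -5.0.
∂L/∂ŷ = 3.0

∂L/∂ŷ = 2(ŷ - y) = 2(-3.5 - -5.0) = 2(1.5) = 3.0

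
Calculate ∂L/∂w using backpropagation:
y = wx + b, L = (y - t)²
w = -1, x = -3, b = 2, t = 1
∂L/∂w = -24

y = wx + b = (-1)(-3) + 2 = 5
∂L/∂y = 2(y - t) = 2(5 - 1) = 8
∂y/∂w = x = -3
∂L/∂w = ∂L/∂y · ∂y/∂w = 8 × -3 = -24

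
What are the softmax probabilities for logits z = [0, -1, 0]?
p = [0.4223, 0.1554, 0.4223]

exp(z) = [1, 0.3679, 1]
Sum = 2.368
p = [0.4223, 0.1554, 0.4223]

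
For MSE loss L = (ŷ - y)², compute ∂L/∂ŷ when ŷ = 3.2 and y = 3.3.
∂L/∂ŷ = -0.2

∂L/∂ŷ = 2(ŷ - y) = 2(3.2 - 3.3) = 2(-0.1) = -0.2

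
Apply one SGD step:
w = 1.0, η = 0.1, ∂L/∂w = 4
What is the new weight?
w_new = 0.6

w_new = w - η·∂L/∂w = 1.0 - 0.1×(4) = 1.0 - (0.4) = 0.6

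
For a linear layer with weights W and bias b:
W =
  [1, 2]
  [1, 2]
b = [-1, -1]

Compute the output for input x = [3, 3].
y = [8, 8]

Wx = [1×3 + 2×3, 1×3 + 2×3]
   = [9, 9]
y = Wx + b = [9 + -1, 9 + -1] = [8, 8]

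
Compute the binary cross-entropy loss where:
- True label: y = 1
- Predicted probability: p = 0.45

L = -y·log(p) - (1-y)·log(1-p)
L = 0.7985

L = -1·log(0.45) - 0·log(0.55) = -log(0.45) = 0.7985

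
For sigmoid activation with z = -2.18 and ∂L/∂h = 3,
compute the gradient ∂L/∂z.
∂L/∂z = 0.2737

σ(-2.18) = 0.1016
σ'(-2.18) = σ(-2.18)(1 - σ(-2.18)) = 0.1016 × 0.8984 = 0.09125
∂L/∂z = ∂L/∂h · σ'(z) = 3 × 0.09125 = 0.2737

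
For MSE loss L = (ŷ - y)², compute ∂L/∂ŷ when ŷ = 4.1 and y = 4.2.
∂L/∂ŷ = -0.2

∂L/∂ŷ = 2(ŷ - y) = 2(4.1 - 4.2) = 2(-0.1) = -0.2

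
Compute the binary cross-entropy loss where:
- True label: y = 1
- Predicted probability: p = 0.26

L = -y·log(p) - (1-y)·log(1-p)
L = 1.347

L = -1·log(0.26) - 0·log(0.74) = -log(0.26) = 1.347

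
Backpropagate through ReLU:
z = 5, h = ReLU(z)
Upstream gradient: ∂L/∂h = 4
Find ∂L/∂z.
∂L/∂z = 4

h = ReLU(5) = 5
Since z > 0: ∂h/∂z = 1
∂L/∂z = ∂L/∂h · ∂h/∂z = 4 × 1 = 4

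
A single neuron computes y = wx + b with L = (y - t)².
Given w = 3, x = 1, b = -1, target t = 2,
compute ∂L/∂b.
∂L/∂b = 0

y = wx + b = (3)(1) + -1 = 2
∂L/∂y = 2(y - t) = 2(2 - 2) = 0
∂y/∂b = 1
∂L/∂b = ∂L/∂y · ∂y/∂b = 0 × 1 = 0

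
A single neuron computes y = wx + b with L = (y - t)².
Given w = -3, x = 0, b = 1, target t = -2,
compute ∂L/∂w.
∂L/∂w = 0

y = wx + b = (-3)(0) + 1 = 1
∂L/∂y = 2(y - t) = 2(1 - -2) = 6
∂y/∂w = x = 0
∂L/∂w = ∂L/∂y · ∂y/∂w = 6 × 0 = 0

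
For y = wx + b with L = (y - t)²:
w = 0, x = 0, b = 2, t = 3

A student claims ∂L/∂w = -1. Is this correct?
Incorrect

y = (0)(0) + 2 = 2
∂L/∂y = 2(y - t) = 2(2 - 3) = -2
∂y/∂w = x = 0
∂L/∂w = -2 × 0 = 0

Claimed value: -1
Incorrect: The correct gradient is 0.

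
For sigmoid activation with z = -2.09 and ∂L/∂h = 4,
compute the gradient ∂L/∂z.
∂L/∂z = 0.3918

σ(-2.09) = 0.1101
σ'(-2.09) = σ(-2.09)(1 - σ(-2.09)) = 0.1101 × 0.8899 = 0.09796
∂L/∂z = ∂L/∂h · σ'(z) = 4 × 0.09796 = 0.3918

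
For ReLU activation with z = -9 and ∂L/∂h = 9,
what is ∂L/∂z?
∂L/∂z = 0

h = ReLU(-9) = 0
Since z < 0: ∂h/∂z = 0
∂L/∂z = ∂L/∂h · ∂h/∂z = 9 × 0 = 0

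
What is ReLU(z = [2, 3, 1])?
h = [2, 3, 1]

ReLU applied element-wise: max(0,2)=2, max(0,3)=3, max(0,1)=1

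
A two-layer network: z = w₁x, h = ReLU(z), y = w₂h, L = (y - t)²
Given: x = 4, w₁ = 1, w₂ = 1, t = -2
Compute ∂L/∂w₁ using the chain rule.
∂L/∂w₁ = 48

Forward pass:
z = w₁x = 1×4 = 4
h = ReLU(4) = 4
y = w₂h = 1×4 = 4

Backward pass:
∂L/∂y = 2(y - t) = 2(4 - -2) = 12
∂y/∂h = w₂ = 1
∂h/∂z = 1 (ReLU derivative)
∂z/∂w₁ = x = 4

∂L/∂w₁ = 12 × 1 × 1 × 4 = 48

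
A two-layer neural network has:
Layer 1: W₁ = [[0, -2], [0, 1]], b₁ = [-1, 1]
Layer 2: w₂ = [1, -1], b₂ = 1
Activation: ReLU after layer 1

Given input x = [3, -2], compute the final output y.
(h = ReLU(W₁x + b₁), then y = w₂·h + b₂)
y = 4

Layer 1 pre-activation: z₁ = [3, -1]
After ReLU: h = [3, 0]
Layer 2 output: y = 1×3 + -1×0 + 1 = 4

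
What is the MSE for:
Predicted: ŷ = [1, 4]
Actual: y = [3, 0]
MSE = 10

MSE = (1/2)((1-3)² + (4-0)²) = (1/2)(4 + 16) = 10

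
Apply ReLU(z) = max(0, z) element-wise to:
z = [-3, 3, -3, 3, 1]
h = [0, 3, 0, 3, 1]

ReLU applied element-wise: max(0,-3)=0, max(0,3)=3, max(0,-3)=0, max(0,3)=3, max(0,1)=1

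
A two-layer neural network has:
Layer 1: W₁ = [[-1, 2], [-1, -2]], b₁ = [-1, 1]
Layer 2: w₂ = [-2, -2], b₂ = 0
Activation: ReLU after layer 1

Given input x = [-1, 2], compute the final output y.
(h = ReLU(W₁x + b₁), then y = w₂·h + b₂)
y = -8

Layer 1 pre-activation: z₁ = [4, -2]
After ReLU: h = [4, 0]
Layer 2 output: y = -2×4 + -2×0 + 0 = -8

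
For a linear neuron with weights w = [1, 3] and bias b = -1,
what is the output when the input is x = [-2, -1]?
y = -6

y = (1)(-2) + (3)(-1) + -1 = -6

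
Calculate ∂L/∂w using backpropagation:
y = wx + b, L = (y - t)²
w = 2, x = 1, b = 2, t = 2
∂L/∂w = 4

y = wx + b = (2)(1) + 2 = 4
∂L/∂y = 2(y - t) = 2(4 - 2) = 4
∂y/∂w = x = 1
∂L/∂w = ∂L/∂y · ∂y/∂w = 4 × 1 = 4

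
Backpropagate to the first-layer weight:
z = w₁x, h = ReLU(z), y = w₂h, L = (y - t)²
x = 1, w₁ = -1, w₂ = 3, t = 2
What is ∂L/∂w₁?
∂L/∂w₁ = 0

Forward pass:
z = w₁x = -1×1 = -1
h = ReLU(-1) = 0
y = w₂h = 3×0 = 0

Backward pass:
∂L/∂y = 2(y - t) = 2(0 - 2) = -4
∂y/∂h = w₂ = 3
∂h/∂z = 0 (ReLU derivative)
∂z/∂w₁ = x = 1

∂L/∂w₁ = -4 × 3 × 0 × 1 = 0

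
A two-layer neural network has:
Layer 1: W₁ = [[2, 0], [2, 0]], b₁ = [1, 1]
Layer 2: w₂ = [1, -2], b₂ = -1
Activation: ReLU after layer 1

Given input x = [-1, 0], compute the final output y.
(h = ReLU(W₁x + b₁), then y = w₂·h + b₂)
y = -1

Layer 1 pre-activation: z₁ = [-1, -1]
After ReLU: h = [0, 0]
Layer 2 output: y = 1×0 + -2×0 + -1 = -1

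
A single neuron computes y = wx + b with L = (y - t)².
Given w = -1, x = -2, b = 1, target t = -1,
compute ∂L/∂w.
∂L/∂w = -16

y = wx + b = (-1)(-2) + 1 = 3
∂L/∂y = 2(y - t) = 2(3 - -1) = 8
∂y/∂w = x = -2
∂L/∂w = ∂L/∂y · ∂y/∂w = 8 × -2 = -16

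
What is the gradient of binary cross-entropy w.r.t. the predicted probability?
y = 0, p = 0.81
∂L/∂p = 5.263

∂L/∂p = -y/p + (1-y)/(1-p) = 0 + 1/0.19 = 5.263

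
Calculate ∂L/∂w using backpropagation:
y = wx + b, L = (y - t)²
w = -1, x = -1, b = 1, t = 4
∂L/∂w = 4

y = wx + b = (-1)(-1) + 1 = 2
∂L/∂y = 2(y - t) = 2(2 - 4) = -4
∂y/∂w = x = -1
∂L/∂w = ∂L/∂y · ∂y/∂w = -4 × -1 = 4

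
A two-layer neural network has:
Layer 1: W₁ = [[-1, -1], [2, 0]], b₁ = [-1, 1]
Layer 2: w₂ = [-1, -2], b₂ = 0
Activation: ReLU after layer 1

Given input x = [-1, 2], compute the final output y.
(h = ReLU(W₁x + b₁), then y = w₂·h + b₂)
y = 0

Layer 1 pre-activation: z₁ = [-2, -1]
After ReLU: h = [0, 0]
Layer 2 output: y = -1×0 + -2×0 + 0 = 0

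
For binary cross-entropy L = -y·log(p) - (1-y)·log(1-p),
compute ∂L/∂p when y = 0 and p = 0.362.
∂L/∂p = 1.567

∂L/∂p = -y/p + (1-y)/(1-p) = 0 + 1/0.638 = 1.567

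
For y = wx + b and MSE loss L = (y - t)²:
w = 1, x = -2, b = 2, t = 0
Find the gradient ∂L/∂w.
∂L/∂w = 0

y = wx + b = (1)(-2) + 2 = 0
∂L/∂y = 2(y - t) = 2(0 - 0) = 0
∂y/∂w = x = -2
∂L/∂w = ∂L/∂y · ∂y/∂w = 0 × -2 = 0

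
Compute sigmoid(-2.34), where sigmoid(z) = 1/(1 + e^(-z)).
0.08786

sigmoid(-2.34) = 1/(1 + e^(2.34)) = 1/(1 + 10.38) = 0.08786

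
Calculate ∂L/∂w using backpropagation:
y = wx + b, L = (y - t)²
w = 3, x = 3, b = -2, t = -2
∂L/∂w = 54

y = wx + b = (3)(3) + -2 = 7
∂L/∂y = 2(y - t) = 2(7 - -2) = 18
∂y/∂w = x = 3
∂L/∂w = ∂L/∂y · ∂y/∂w = 18 × 3 = 54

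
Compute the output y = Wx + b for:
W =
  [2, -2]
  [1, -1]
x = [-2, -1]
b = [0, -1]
y = [-2, -2]

Wx = [2×-2 + -2×-1, 1×-2 + -1×-1]
   = [-2, -1]
y = Wx + b = [-2 + 0, -1 + -1] = [-2, -2]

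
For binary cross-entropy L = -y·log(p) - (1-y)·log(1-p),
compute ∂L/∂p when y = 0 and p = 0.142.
∂L/∂p = 1.166

∂L/∂p = -y/p + (1-y)/(1-p) = 0 + 1/0.858 = 1.166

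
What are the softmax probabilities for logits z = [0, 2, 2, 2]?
p = [0.0432, 0.3189, 0.3189, 0.3189]

exp(z) = [1, 7.389, 7.389, 7.389]
Sum = 23.17
p = [0.0432, 0.3189, 0.3189, 0.3189]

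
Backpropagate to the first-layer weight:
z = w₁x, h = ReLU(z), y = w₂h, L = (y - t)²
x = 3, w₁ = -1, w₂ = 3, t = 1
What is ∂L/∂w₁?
∂L/∂w₁ = 0

Forward pass:
z = w₁x = -1×3 = -3
h = ReLU(-3) = 0
y = w₂h = 3×0 = 0

Backward pass:
∂L/∂y = 2(y - t) = 2(0 - 1) = -2
∂y/∂h = w₂ = 3
∂h/∂z = 0 (ReLU derivative)
∂z/∂w₁ = x = 3

∂L/∂w₁ = -2 × 3 × 0 × 3 = 0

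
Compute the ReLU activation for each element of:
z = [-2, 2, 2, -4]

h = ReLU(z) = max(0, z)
h = [0, 2, 2, 0]

ReLU applied element-wise: max(0,-2)=0, max(0,2)=2, max(0,2)=2, max(0,-4)=0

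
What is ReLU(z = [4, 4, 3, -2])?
h = [4, 4, 3, 0]

ReLU applied element-wise: max(0,4)=4, max(0,4)=4, max(0,3)=3, max(0,-2)=0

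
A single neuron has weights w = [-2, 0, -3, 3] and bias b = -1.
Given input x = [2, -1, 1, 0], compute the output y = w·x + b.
y = -8

y = (-2)(2) + (0)(-1) + (-3)(1) + (3)(0) + -1 = -8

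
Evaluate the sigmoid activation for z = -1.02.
0.265

sigmoid(-1.02) = 1/(1 + e^(1.02)) = 1/(1 + 2.773) = 0.265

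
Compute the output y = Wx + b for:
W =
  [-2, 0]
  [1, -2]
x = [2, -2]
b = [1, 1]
y = [-3, 7]

Wx = [-2×2 + 0×-2, 1×2 + -2×-2]
   = [-4, 6]
y = Wx + b = [-4 + 1, 6 + 1] = [-3, 7]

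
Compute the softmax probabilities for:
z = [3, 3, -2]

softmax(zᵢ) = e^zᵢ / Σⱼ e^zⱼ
p = [0.4983, 0.4983, 0.0034]

exp(z) = [20.09, 20.09, 0.1353]
Sum = 40.31
p = [0.4983, 0.4983, 0.0034]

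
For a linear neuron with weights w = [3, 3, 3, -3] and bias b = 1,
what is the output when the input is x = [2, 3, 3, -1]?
y = 28

y = (3)(2) + (3)(3) + (3)(3) + (-3)(-1) + 1 = 28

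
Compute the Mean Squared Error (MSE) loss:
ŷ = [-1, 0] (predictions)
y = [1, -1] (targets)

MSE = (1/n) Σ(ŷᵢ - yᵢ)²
MSE = 2.5

MSE = (1/2)((-1-1)² + (0--1)²) = (1/2)(4 + 1) = 2.5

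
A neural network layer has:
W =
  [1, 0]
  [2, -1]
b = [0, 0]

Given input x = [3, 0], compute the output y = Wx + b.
y = [3, 6]

Wx = [1×3 + 0×0, 2×3 + -1×0]
   = [3, 6]
y = Wx + b = [3 + 0, 6 + 0] = [3, 6]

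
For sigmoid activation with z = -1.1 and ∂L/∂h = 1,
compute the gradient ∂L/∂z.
∂L/∂z = 0.1874

σ(-1.1) = 0.2497
σ'(-1.1) = σ(-1.1)(1 - σ(-1.1)) = 0.2497 × 0.7503 = 0.1874
∂L/∂z = ∂L/∂h · σ'(z) = 1 × 0.1874 = 0.1874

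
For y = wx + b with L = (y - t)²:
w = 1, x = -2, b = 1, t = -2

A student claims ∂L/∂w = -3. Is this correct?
Incorrect

y = (1)(-2) + 1 = -1
∂L/∂y = 2(y - t) = 2(-1 - -2) = 2
∂y/∂w = x = -2
∂L/∂w = 2 × -2 = -4

Claimed value: -3
Incorrect: The correct gradient is -4.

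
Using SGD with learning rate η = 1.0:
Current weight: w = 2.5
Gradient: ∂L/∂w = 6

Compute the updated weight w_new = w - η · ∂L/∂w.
w_new = -3.5

w_new = w - η·∂L/∂w = 2.5 - 1.0×(6) = 2.5 - (6) = -3.5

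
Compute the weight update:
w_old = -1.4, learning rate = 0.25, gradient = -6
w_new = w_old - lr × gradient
w_new = 0.1

w_new = w - η·∂L/∂w = -1.4 - 0.25×(-6) = -1.4 - (-1.5) = 0.1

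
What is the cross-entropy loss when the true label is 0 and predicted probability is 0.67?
L = 1.109

L = -0·log(0.67) - 1·log(0.33) = -log(0.33) = 1.109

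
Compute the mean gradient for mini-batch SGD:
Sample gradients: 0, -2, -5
Average gradient = -2.333

Average = (1/3)(0 + -2 + -5) = -7/3 = -2.333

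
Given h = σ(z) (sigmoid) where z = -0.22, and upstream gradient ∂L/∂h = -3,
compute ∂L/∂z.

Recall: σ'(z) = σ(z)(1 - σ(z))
∂L/∂z = -0.741

σ(-0.22) = 0.4452
σ'(-0.22) = σ(-0.22)(1 - σ(-0.22)) = 0.4452 × 0.5548 = 0.247
∂L/∂z = ∂L/∂h · σ'(z) = -3 × 0.247 = -0.741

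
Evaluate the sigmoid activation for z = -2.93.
0.05069

sigmoid(-2.93) = 1/(1 + e^(2.93)) = 1/(1 + 18.73) = 0.05069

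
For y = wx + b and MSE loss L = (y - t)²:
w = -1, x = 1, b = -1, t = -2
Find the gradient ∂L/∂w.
∂L/∂w = 0

y = wx + b = (-1)(1) + -1 = -2
∂L/∂y = 2(y - t) = 2(-2 - -2) = 0
∂y/∂w = x = 1
∂L/∂w = ∂L/∂y · ∂y/∂w = 0 × 1 = 0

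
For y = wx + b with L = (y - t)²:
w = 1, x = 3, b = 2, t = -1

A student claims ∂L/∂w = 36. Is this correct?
Correct

y = (1)(3) + 2 = 5
∂L/∂y = 2(y - t) = 2(5 - -1) = 12
∂y/∂w = x = 3
∂L/∂w = 12 × 3 = 36

Claimed value: 36
Correct: The correct gradient is 36.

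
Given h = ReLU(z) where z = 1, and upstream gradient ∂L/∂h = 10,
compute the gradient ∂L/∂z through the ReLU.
∂L/∂z = 10

h = ReLU(1) = 1
Since z > 0: ∂h/∂z = 1
∂L/∂z = ∂L/∂h · ∂h/∂z = 10 × 1 = 10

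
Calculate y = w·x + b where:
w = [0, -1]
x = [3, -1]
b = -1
y = 0

y = (0)(3) + (-1)(-1) + -1 = 0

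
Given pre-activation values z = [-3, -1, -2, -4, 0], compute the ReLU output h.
h = [0, 0, 0, 0, 0]

ReLU applied element-wise: max(0,-3)=0, max(0,-1)=0, max(0,-2)=0, max(0,-4)=0, max(0,0)=0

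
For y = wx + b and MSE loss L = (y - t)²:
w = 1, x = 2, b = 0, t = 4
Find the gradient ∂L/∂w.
∂L/∂w = -8

y = wx + b = (1)(2) + 0 = 2
∂L/∂y = 2(y - t) = 2(2 - 4) = -4
∂y/∂w = x = 2
∂L/∂w = ∂L/∂y · ∂y/∂w = -4 × 2 = -8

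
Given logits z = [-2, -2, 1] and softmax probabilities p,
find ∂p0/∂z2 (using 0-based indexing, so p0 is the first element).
∂p0/∂z2 = -0.04118

p = softmax(z) = [0.04528, 0.04528, 0.9094]
p0 = 0.04528, p2 = 0.9094

∂p0/∂z2 = -p0 × p2 = -0.04528 × 0.9094 = -0.04118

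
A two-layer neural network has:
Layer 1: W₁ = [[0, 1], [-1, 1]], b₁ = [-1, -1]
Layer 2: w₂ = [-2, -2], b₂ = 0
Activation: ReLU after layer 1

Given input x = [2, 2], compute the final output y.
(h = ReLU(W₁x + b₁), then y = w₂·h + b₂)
y = -2

Layer 1 pre-activation: z₁ = [1, -1]
After ReLU: h = [1, 0]
Layer 2 output: y = -2×1 + -2×0 + 0 = -2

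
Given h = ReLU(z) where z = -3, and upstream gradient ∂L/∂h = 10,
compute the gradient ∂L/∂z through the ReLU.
∂L/∂z = 0

h = ReLU(-3) = 0
Since z < 0: ∂h/∂z = 0
∂L/∂z = ∂L/∂h · ∂h/∂z = 10 × 0 = 0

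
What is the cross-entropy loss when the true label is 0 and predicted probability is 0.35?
L = 0.4308

L = -0·log(0.35) - 1·log(0.65) = -log(0.65) = 0.4308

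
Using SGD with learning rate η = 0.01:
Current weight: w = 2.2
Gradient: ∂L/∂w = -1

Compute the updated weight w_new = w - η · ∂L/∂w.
w_new = 2.21

w_new = w - η·∂L/∂w = 2.2 - 0.01×(-1) = 2.2 - (-0.01) = 2.21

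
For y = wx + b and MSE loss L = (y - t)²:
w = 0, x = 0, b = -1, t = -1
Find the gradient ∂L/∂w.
∂L/∂w = 0

y = wx + b = (0)(0) + -1 = -1
∂L/∂y = 2(y - t) = 2(-1 - -1) = 0
∂y/∂w = x = 0
∂L/∂w = ∂L/∂y · ∂y/∂w = 0 × 0 = 0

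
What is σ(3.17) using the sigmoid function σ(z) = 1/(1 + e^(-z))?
0.9597

sigmoid(3.17) = 1/(1 + e^(-3.17)) = 1/(1 + 0.042) = 0.9597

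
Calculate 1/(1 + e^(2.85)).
0.05468

sigmoid(-2.85) = 1/(1 + e^(2.85)) = 1/(1 + 17.29) = 0.05468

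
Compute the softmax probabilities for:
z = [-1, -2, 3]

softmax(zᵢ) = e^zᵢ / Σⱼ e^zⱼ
p = [0.0179, 0.0066, 0.9756]

exp(z) = [0.3679, 0.1353, 20.09]
Sum = 20.59
p = [0.0179, 0.0066, 0.9756]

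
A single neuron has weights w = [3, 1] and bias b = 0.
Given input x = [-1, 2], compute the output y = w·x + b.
y = -1

y = (3)(-1) + (1)(2) + 0 = -1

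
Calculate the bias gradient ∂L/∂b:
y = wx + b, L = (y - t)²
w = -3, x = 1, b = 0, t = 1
∂L/∂b = -8

y = wx + b = (-3)(1) + 0 = -3
∂L/∂y = 2(y - t) = 2(-3 - 1) = -8
∂y/∂b = 1
∂L/∂b = ∂L/∂y · ∂y/∂b = -8 × 1 = -8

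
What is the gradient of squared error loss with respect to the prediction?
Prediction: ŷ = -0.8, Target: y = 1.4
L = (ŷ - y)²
∂L/∂ŷ = -4.4

∂L/∂ŷ = 2(ŷ - y) = 2(-0.8 - 1.4) = 2(-2.2) = -4.4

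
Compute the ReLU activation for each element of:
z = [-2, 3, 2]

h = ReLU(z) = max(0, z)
h = [0, 3, 2]

ReLU applied element-wise: max(0,-2)=0, max(0,3)=3, max(0,2)=2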